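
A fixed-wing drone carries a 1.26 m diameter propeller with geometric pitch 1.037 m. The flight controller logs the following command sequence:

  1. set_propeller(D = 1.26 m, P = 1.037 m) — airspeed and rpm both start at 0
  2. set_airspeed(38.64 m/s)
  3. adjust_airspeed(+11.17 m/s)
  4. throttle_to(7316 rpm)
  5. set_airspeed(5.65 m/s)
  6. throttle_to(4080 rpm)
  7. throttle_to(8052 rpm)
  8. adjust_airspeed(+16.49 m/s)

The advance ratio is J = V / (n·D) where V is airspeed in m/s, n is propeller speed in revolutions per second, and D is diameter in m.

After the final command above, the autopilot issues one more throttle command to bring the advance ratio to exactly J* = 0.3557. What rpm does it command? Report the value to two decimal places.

rpm = 2963.97

set_propeller: D = 1.26 m, P = 1.037 m (p = P/D = 0.823016); state ← (V=0, rpm=0)
set_airspeed(38.64): V ← 38.64 m/s
adjust_airspeed(+11.17): V ← 38.64 +11.17 = 49.81 m/s
throttle_to(7316): rpm ← 7316
set_airspeed(5.65): V ← 5.65 m/s
throttle_to(4080): rpm ← 4080
throttle_to(8052): rpm ← 8052
adjust_airspeed(+16.49): V ← 5.65 +16.49 = 22.14 m/s
final state: V = 22.14 m/s, rpm = 8052 → n = rpm/60 = 134.200000 rev/s
target J* = 0.3557; solve J* = V/(n·D) for n: n = V/(J*·D) = 22.14/(0.3557 × 1.26) = 49.399574 rev/s
rpm = 60·n = 2963.974457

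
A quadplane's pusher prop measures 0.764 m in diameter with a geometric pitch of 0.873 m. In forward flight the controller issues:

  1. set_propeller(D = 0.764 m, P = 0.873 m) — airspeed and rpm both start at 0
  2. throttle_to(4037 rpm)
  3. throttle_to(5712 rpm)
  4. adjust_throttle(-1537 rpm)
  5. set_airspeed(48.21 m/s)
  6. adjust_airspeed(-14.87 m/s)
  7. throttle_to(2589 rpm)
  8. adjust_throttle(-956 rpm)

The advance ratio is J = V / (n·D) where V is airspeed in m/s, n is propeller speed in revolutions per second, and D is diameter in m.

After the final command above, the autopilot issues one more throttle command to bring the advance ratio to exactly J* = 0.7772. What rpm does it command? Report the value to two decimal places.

rpm = 3368.92

set_propeller: D = 0.764 m, P = 0.873 m (p = P/D = 1.142670); state ← (V=0, rpm=0)
throttle_to(4037): rpm ← 4037
throttle_to(5712): rpm ← 5712
adjust_throttle(-1537): rpm ← 5712 -1537 = 4175
set_airspeed(48.21): V ← 48.21 m/s
adjust_airspeed(-14.87): V ← 48.21 -14.87 = 33.34 m/s
throttle_to(2589): rpm ← 2589
adjust_throttle(-956): rpm ← 2589 -956 = 1633
final state: V = 33.34 m/s, rpm = 1633 → n = rpm/60 = 27.216667 rev/s
target J* = 0.7772; solve J* = V/(n·D) for n: n = V/(J*·D) = 33.34/(0.7772 × 0.764) = 56.148666 rev/s
rpm = 60·n = 3368.919979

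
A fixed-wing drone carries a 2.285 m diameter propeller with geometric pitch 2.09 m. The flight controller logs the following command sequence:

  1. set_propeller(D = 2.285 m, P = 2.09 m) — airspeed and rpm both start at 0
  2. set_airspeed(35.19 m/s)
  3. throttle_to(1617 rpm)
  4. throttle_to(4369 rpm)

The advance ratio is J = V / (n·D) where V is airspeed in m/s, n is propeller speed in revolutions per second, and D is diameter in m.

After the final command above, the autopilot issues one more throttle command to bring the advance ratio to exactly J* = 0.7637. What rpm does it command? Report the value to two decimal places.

set_propeller: D = 2.285 m, P = 2.09 m (p = P/D = 0.914661); state ← (V=0, rpm=0)
set_airspeed(35.19): V ← 35.19 m/s
throttle_to(1617): rpm ← 1617
throttle_to(4369): rpm ← 4369
final state: V = 35.19 m/s, rpm = 4369 → n = rpm/60 = 72.816667 rev/s
target J* = 0.7637; solve J* = V/(n·D) for n: n = V/(J*·D) = 35.19/(0.7637 × 2.285) = 20.165559 rev/s
rpm = 60·n = 1209.933558

rpm = 1209.93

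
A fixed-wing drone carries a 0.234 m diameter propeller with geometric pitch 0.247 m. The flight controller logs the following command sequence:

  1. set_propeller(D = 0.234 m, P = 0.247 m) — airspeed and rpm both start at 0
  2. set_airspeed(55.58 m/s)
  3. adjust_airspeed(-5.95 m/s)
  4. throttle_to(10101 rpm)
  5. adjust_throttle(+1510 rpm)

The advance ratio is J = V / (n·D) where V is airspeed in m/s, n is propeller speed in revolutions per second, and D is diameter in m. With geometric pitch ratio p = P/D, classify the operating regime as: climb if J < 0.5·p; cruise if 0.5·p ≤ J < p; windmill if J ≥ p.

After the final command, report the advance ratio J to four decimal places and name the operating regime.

J = 1.0960, regime = windmill

set_propeller: D = 0.234 m, P = 0.247 m (p = P/D = 1.055556); state ← (V=0, rpm=0)
set_airspeed(55.58): V ← 55.58 m/s
adjust_airspeed(-5.95): V ← 55.58 -5.95 = 49.63 m/s
throttle_to(10101): rpm ← 10101
adjust_throttle(+1510): rpm ← 10101 +1510 = 11611
final state: V = 49.63 m/s, rpm = 11611 → n = rpm/60 = 193.516667 rev/s
J = V / (n·D) = 49.63 / (193.516667 × 0.234) = 1.095999
regime bands: climb J<0.5278 | cruise [0.5278, 1.0556) | windmill J≥1.0556
J = 1.0960 → windmill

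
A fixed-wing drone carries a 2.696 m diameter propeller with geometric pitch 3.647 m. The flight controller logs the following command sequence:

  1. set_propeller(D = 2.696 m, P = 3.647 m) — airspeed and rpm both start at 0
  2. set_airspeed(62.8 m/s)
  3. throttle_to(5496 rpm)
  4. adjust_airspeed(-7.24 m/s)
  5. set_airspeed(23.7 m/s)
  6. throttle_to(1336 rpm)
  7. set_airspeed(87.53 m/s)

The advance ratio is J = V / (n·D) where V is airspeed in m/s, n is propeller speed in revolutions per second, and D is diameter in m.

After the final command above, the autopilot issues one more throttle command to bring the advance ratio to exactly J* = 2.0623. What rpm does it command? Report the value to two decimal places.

set_propeller: D = 2.696 m, P = 3.647 m (p = P/D = 1.352745); state ← (V=0, rpm=0)
set_airspeed(62.8): V ← 62.8 m/s
throttle_to(5496): rpm ← 5496
adjust_airspeed(-7.24): V ← 62.8 -7.24 = 55.56 m/s
set_airspeed(23.7): V ← 23.7 m/s
throttle_to(1336): rpm ← 1336
set_airspeed(87.53): V ← 87.53 m/s
final state: V = 87.53 m/s, rpm = 1336 → n = rpm/60 = 22.266667 rev/s
target J* = 2.0623; solve J* = V/(n·D) for n: n = V/(J*·D) = 87.53/(2.0623 × 2.696) = 15.742917 rev/s
rpm = 60·n = 944.575005

rpm = 944.58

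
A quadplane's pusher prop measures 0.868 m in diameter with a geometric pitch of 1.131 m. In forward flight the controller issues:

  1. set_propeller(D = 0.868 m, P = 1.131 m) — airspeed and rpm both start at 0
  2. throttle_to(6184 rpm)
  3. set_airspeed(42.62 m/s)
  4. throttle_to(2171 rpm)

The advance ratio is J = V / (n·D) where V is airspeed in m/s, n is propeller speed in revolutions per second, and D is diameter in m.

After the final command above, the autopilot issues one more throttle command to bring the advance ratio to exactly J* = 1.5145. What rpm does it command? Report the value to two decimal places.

set_propeller: D = 0.868 m, P = 1.131 m (p = P/D = 1.302995); state ← (V=0, rpm=0)
throttle_to(6184): rpm ← 6184
set_airspeed(42.62): V ← 42.62 m/s
throttle_to(2171): rpm ← 2171
final state: V = 42.62 m/s, rpm = 2171 → n = rpm/60 = 36.183333 rev/s
target J* = 1.5145; solve J* = V/(n·D) for n: n = V/(J*·D) = 42.62/(1.5145 × 0.868) = 32.420853 rev/s
rpm = 60·n = 1945.251205

rpm = 1945.25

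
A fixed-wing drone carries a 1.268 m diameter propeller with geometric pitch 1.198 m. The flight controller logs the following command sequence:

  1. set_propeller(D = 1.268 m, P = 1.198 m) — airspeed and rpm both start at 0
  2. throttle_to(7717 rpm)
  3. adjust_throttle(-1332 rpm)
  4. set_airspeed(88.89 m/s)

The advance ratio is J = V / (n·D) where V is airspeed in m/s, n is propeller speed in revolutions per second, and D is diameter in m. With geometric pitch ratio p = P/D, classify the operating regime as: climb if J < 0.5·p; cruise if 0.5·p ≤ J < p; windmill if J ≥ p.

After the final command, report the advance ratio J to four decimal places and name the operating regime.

J = 0.6588, regime = cruise

set_propeller: D = 1.268 m, P = 1.198 m (p = P/D = 0.944795); state ← (V=0, rpm=0)
throttle_to(7717): rpm ← 7717
adjust_throttle(-1332): rpm ← 7717 -1332 = 6385
set_airspeed(88.89): V ← 88.89 m/s
final state: V = 88.89 m/s, rpm = 6385 → n = rpm/60 = 106.416667 rev/s
J = V / (n·D) = 88.89 / (106.416667 × 1.268) = 0.658755
regime bands: climb J<0.4724 | cruise [0.4724, 0.9448) | windmill J≥0.9448
J = 0.6588 → cruise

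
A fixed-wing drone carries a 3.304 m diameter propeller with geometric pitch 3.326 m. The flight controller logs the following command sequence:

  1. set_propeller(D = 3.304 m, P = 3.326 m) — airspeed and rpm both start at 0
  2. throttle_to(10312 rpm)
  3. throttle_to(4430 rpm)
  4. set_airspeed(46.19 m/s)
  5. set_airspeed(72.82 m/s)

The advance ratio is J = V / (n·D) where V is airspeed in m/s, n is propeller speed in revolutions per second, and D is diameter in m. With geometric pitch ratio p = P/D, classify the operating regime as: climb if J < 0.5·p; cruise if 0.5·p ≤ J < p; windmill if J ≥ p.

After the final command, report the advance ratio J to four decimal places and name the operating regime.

set_propeller: D = 3.304 m, P = 3.326 m (p = P/D = 1.006659); state ← (V=0, rpm=0)
throttle_to(10312): rpm ← 10312
throttle_to(4430): rpm ← 4430
set_airspeed(46.19): V ← 46.19 m/s
set_airspeed(72.82): V ← 72.82 m/s
final state: V = 72.82 m/s, rpm = 4430 → n = rpm/60 = 73.833333 rev/s
J = V / (n·D) = 72.82 / (73.833333 × 3.304) = 0.298510
regime bands: climb J<0.5033 | cruise [0.5033, 1.0067) | windmill J≥1.0067
J = 0.2985 → climb

J = 0.2985, regime = climb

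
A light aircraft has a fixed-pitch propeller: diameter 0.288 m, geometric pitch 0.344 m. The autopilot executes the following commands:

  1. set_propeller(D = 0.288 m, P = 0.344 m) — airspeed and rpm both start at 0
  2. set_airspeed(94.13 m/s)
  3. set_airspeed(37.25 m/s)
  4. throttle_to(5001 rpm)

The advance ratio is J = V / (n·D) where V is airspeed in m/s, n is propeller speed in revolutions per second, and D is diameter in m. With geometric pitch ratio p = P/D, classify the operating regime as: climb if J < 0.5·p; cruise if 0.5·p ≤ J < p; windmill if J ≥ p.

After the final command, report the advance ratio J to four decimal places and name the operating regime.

set_propeller: D = 0.288 m, P = 0.344 m (p = P/D = 1.194444); state ← (V=0, rpm=0)
set_airspeed(94.13): V ← 94.13 m/s
set_airspeed(37.25): V ← 37.25 m/s
throttle_to(5001): rpm ← 5001
final state: V = 37.25 m/s, rpm = 5001 → n = rpm/60 = 83.350000 rev/s
J = V / (n·D) = 37.25 / (83.350000 × 0.288) = 1.551773
regime bands: climb J<0.5972 | cruise [0.5972, 1.1944) | windmill J≥1.1944
J = 1.5518 → windmill

J = 1.5518, regime = windmill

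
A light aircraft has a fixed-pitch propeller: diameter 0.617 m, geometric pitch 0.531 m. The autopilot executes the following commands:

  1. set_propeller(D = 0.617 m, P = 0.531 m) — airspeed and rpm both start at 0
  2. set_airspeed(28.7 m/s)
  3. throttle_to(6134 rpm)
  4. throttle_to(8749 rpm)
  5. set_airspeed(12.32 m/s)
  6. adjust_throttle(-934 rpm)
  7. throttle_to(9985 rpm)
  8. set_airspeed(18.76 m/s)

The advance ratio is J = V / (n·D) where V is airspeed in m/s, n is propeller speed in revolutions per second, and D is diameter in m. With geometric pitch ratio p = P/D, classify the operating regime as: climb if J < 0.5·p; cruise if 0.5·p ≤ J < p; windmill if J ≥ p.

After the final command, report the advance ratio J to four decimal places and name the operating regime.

J = 0.1827, regime = climb

set_propeller: D = 0.617 m, P = 0.531 m (p = P/D = 0.860616); state ← (V=0, rpm=0)
set_airspeed(28.7): V ← 28.7 m/s
throttle_to(6134): rpm ← 6134
throttle_to(8749): rpm ← 8749
set_airspeed(12.32): V ← 12.32 m/s
adjust_throttle(-934): rpm ← 8749 -934 = 7815
throttle_to(9985): rpm ← 9985
set_airspeed(18.76): V ← 18.76 m/s
final state: V = 18.76 m/s, rpm = 9985 → n = rpm/60 = 166.416667 rev/s
J = V / (n·D) = 18.76 / (166.416667 × 0.617) = 0.182705
regime bands: climb J<0.4303 | cruise [0.4303, 0.8606) | windmill J≥0.8606
J = 0.1827 → climb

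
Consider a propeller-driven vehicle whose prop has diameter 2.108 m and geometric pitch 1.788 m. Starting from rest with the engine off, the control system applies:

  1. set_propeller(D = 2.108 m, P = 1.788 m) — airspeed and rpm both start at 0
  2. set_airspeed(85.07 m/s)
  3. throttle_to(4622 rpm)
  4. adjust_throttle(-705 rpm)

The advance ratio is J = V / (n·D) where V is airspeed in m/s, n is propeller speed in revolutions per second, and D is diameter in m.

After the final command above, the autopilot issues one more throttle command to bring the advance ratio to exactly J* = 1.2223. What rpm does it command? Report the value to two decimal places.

set_propeller: D = 2.108 m, P = 1.788 m (p = P/D = 0.848197); state ← (V=0, rpm=0)
set_airspeed(85.07): V ← 85.07 m/s
throttle_to(4622): rpm ← 4622
adjust_throttle(-705): rpm ← 4622 -705 = 3917
final state: V = 85.07 m/s, rpm = 3917 → n = rpm/60 = 65.283333 rev/s
target J* = 1.2223; solve J* = V/(n·D) for n: n = V/(J*·D) = 85.07/(1.2223 × 2.108) = 33.016271 rev/s
rpm = 60·n = 1980.976232

rpm = 1980.98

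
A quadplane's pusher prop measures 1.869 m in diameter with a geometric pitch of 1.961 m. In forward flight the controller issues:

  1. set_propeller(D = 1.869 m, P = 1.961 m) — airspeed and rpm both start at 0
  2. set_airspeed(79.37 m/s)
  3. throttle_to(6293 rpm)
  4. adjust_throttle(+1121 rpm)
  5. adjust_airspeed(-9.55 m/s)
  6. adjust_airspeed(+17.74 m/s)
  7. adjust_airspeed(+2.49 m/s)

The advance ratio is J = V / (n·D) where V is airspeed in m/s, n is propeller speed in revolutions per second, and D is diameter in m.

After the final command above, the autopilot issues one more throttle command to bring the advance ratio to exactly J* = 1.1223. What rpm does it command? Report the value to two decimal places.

set_propeller: D = 1.869 m, P = 1.961 m (p = P/D = 1.049224); state ← (V=0, rpm=0)
set_airspeed(79.37): V ← 79.37 m/s
throttle_to(6293): rpm ← 6293
adjust_throttle(+1121): rpm ← 6293 +1121 = 7414
adjust_airspeed(-9.55): V ← 79.37 -9.55 = 69.82 m/s
adjust_airspeed(+17.74): V ← 69.82 +17.74 = 87.56 m/s
adjust_airspeed(+2.49): V ← 87.56 +2.49 = 90.05 m/s
final state: V = 90.05 m/s, rpm = 7414 → n = rpm/60 = 123.566667 rev/s
target J* = 1.1223; solve J* = V/(n·D) for n: n = V/(J*·D) = 90.05/(1.1223 × 1.869) = 42.930451 rev/s
rpm = 60·n = 2575.827071

rpm = 2575.83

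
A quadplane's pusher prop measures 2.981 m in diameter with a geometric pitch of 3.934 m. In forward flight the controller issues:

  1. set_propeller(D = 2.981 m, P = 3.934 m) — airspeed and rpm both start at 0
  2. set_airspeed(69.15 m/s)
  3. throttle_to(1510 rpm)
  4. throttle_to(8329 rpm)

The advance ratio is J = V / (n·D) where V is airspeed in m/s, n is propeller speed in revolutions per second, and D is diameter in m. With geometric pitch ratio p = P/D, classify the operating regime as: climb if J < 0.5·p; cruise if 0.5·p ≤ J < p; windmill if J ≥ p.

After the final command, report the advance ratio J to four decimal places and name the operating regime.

J = 0.1671, regime = climb

set_propeller: D = 2.981 m, P = 3.934 m (p = P/D = 1.319691); state ← (V=0, rpm=0)
set_airspeed(69.15): V ← 69.15 m/s
throttle_to(1510): rpm ← 1510
throttle_to(8329): rpm ← 8329
final state: V = 69.15 m/s, rpm = 8329 → n = rpm/60 = 138.816667 rev/s
J = V / (n·D) = 69.15 / (138.816667 × 2.981) = 0.167105
regime bands: climb J<0.6598 | cruise [0.6598, 1.3197) | windmill J≥1.3197
J = 0.1671 → climb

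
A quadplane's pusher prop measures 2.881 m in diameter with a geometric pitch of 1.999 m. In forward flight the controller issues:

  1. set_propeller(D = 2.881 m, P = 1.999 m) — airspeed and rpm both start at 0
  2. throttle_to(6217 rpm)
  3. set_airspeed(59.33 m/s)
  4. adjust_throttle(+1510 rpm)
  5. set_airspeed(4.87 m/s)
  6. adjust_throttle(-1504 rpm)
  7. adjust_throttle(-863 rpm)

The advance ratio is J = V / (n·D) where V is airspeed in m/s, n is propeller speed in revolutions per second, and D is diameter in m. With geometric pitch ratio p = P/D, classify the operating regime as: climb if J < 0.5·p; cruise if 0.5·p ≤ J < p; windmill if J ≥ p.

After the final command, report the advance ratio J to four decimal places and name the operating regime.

set_propeller: D = 2.881 m, P = 1.999 m (p = P/D = 0.693856); state ← (V=0, rpm=0)
throttle_to(6217): rpm ← 6217
set_airspeed(59.33): V ← 59.33 m/s
adjust_throttle(+1510): rpm ← 6217 +1510 = 7727
set_airspeed(4.87): V ← 4.87 m/s
adjust_throttle(-1504): rpm ← 7727 -1504 = 6223
adjust_throttle(-863): rpm ← 6223 -863 = 5360
final state: V = 4.87 m/s, rpm = 5360 → n = rpm/60 = 89.333333 rev/s
J = V / (n·D) = 4.87 / (89.333333 × 2.881) = 0.018922
regime bands: climb J<0.3469 | cruise [0.3469, 0.6939) | windmill J≥0.6939
J = 0.0189 → climb

J = 0.0189, regime = climb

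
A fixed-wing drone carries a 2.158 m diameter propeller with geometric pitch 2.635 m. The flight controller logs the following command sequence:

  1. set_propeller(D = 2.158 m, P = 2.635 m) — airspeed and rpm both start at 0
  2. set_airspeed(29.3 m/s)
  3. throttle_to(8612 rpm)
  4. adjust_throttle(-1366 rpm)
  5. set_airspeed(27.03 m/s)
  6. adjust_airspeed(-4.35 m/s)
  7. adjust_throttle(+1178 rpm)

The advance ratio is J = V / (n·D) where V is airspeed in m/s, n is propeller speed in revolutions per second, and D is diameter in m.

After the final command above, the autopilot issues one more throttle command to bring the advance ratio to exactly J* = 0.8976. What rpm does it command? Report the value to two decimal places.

rpm = 702.52

set_propeller: D = 2.158 m, P = 2.635 m (p = P/D = 1.221038); state ← (V=0, rpm=0)
set_airspeed(29.3): V ← 29.3 m/s
throttle_to(8612): rpm ← 8612
adjust_throttle(-1366): rpm ← 8612 -1366 = 7246
set_airspeed(27.03): V ← 27.03 m/s
adjust_airspeed(-4.35): V ← 27.03 -4.35 = 22.68 m/s
adjust_throttle(+1178): rpm ← 7246 +1178 = 8424
final state: V = 22.68 m/s, rpm = 8424 → n = rpm/60 = 140.400000 rev/s
target J* = 0.8976; solve J* = V/(n·D) for n: n = V/(J*·D) = 22.68/(0.8976 × 2.158) = 11.708702 rev/s
rpm = 60·n = 702.522141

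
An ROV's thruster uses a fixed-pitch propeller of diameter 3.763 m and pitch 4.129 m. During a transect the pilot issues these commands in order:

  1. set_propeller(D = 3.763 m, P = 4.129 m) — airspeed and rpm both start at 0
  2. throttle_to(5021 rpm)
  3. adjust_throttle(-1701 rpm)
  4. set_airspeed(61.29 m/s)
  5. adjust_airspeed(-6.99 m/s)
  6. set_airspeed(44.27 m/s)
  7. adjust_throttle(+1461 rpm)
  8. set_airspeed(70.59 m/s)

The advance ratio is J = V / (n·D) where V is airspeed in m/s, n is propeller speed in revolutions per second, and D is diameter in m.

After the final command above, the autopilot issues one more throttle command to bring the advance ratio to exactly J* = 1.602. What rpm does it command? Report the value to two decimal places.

rpm = 702.58

set_propeller: D = 3.763 m, P = 4.129 m (p = P/D = 1.097263); state ← (V=0, rpm=0)
throttle_to(5021): rpm ← 5021
adjust_throttle(-1701): rpm ← 5021 -1701 = 3320
set_airspeed(61.29): V ← 61.29 m/s
adjust_airspeed(-6.99): V ← 61.29 -6.99 = 54.3 m/s
set_airspeed(44.27): V ← 44.27 m/s
adjust_throttle(+1461): rpm ← 3320 +1461 = 4781
set_airspeed(70.59): V ← 70.59 m/s
final state: V = 70.59 m/s, rpm = 4781 → n = rpm/60 = 79.683333 rev/s
target J* = 1.602; solve J* = V/(n·D) for n: n = V/(J*·D) = 70.59/(1.602 × 3.763) = 11.709718 rev/s
rpm = 60·n = 702.583105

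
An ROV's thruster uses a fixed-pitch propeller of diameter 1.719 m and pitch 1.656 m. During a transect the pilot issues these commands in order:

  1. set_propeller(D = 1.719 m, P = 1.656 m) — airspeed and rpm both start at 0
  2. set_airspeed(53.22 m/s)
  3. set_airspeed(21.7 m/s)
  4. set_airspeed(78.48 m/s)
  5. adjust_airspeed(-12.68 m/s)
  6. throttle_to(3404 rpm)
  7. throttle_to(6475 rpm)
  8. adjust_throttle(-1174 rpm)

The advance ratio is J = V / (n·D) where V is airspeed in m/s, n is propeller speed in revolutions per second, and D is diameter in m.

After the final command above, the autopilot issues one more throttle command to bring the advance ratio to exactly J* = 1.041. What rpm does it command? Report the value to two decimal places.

set_propeller: D = 1.719 m, P = 1.656 m (p = P/D = 0.963351); state ← (V=0, rpm=0)
set_airspeed(53.22): V ← 53.22 m/s
set_airspeed(21.7): V ← 21.7 m/s
set_airspeed(78.48): V ← 78.48 m/s
adjust_airspeed(-12.68): V ← 78.48 -12.68 = 65.8 m/s
throttle_to(3404): rpm ← 3404
throttle_to(6475): rpm ← 6475
adjust_throttle(-1174): rpm ← 6475 -1174 = 5301
final state: V = 65.8 m/s, rpm = 5301 → n = rpm/60 = 88.350000 rev/s
target J* = 1.041; solve J* = V/(n·D) for n: n = V/(J*·D) = 65.8/(1.041 × 1.719) = 36.770479 rev/s
rpm = 60·n = 2206.228740

rpm = 2206.23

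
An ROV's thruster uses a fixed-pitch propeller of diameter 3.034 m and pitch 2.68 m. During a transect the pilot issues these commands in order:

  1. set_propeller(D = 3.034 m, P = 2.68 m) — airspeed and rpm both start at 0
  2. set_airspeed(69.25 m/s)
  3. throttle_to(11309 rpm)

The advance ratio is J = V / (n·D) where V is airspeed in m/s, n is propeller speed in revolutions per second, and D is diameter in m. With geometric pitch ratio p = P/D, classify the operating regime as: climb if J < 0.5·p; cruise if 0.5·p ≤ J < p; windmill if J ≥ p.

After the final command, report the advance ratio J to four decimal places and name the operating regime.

set_propeller: D = 3.034 m, P = 2.68 m (p = P/D = 0.883322); state ← (V=0, rpm=0)
set_airspeed(69.25): V ← 69.25 m/s
throttle_to(11309): rpm ← 11309
final state: V = 69.25 m/s, rpm = 11309 → n = rpm/60 = 188.483333 rev/s
J = V / (n·D) = 69.25 / (188.483333 × 3.034) = 0.121096
regime bands: climb J<0.4417 | cruise [0.4417, 0.8833) | windmill J≥0.8833
J = 0.1211 → climb

J = 0.1211, regime = climb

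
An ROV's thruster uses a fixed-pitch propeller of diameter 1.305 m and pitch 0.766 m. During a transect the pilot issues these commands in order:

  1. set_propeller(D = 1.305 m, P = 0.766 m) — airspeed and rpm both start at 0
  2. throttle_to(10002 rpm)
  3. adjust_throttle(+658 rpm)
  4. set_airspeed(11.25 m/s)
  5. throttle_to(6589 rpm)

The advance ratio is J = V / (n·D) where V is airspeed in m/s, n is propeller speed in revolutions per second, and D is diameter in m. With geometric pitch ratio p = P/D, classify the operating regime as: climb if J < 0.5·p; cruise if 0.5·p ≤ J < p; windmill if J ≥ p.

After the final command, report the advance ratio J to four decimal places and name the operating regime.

set_propeller: D = 1.305 m, P = 0.766 m (p = P/D = 0.586973); state ← (V=0, rpm=0)
throttle_to(10002): rpm ← 10002
adjust_throttle(+658): rpm ← 10002 +658 = 10660
set_airspeed(11.25): V ← 11.25 m/s
throttle_to(6589): rpm ← 6589
final state: V = 11.25 m/s, rpm = 6589 → n = rpm/60 = 109.816667 rev/s
J = V / (n·D) = 11.25 / (109.816667 × 1.305) = 0.078501
regime bands: climb J<0.2935 | cruise [0.2935, 0.5870) | windmill J≥0.5870
J = 0.0785 → climb

J = 0.0785, regime = climb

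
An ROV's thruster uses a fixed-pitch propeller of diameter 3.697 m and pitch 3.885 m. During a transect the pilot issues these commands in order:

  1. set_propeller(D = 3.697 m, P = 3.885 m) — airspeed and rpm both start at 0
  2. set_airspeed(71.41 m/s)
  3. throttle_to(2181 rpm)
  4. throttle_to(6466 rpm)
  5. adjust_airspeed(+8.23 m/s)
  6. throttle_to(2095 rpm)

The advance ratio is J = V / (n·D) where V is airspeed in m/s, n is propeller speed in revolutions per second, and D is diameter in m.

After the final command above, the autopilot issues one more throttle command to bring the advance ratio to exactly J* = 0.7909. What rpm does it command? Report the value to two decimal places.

set_propeller: D = 3.697 m, P = 3.885 m (p = P/D = 1.050852); state ← (V=0, rpm=0)
set_airspeed(71.41): V ← 71.41 m/s
throttle_to(2181): rpm ← 2181
throttle_to(6466): rpm ← 6466
adjust_airspeed(+8.23): V ← 71.41 +8.23 = 79.64 m/s
throttle_to(2095): rpm ← 2095
final state: V = 79.64 m/s, rpm = 2095 → n = rpm/60 = 34.916667 rev/s
target J* = 0.7909; solve J* = V/(n·D) for n: n = V/(J*·D) = 79.64/(0.7909 × 3.697) = 27.237060 rev/s
rpm = 60·n = 1634.223591

rpm = 1634.22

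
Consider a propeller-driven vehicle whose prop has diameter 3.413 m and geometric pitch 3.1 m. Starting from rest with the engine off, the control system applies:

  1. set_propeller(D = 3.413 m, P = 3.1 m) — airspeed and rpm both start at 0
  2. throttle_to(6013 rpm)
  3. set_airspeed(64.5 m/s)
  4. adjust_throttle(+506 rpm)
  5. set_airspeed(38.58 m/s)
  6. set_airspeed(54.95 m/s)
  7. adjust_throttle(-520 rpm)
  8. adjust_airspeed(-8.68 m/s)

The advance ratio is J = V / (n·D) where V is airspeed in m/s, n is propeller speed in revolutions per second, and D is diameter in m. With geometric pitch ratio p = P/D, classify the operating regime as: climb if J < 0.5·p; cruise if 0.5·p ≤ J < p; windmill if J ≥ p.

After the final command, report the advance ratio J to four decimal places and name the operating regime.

J = 0.1356, regime = climb

set_propeller: D = 3.413 m, P = 3.1 m (p = P/D = 0.908292); state ← (V=0, rpm=0)
throttle_to(6013): rpm ← 6013
set_airspeed(64.5): V ← 64.5 m/s
adjust_throttle(+506): rpm ← 6013 +506 = 6519
set_airspeed(38.58): V ← 38.58 m/s
set_airspeed(54.95): V ← 54.95 m/s
adjust_throttle(-520): rpm ← 6519 -520 = 5999
adjust_airspeed(-8.68): V ← 54.95 -8.68 = 46.27 m/s
final state: V = 46.27 m/s, rpm = 5999 → n = rpm/60 = 99.983333 rev/s
J = V / (n·D) = 46.27 / (99.983333 × 3.413) = 0.135592
regime bands: climb J<0.4541 | cruise [0.4541, 0.9083) | windmill J≥0.9083
J = 0.1356 → climb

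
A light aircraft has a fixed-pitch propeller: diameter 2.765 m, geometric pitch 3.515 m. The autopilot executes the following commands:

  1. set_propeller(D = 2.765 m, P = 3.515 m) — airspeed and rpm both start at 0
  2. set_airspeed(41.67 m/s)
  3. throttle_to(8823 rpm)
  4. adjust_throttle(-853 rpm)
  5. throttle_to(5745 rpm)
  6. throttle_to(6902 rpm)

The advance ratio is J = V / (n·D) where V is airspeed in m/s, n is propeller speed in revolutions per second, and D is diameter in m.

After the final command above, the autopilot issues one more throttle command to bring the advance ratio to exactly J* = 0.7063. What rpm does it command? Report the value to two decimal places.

rpm = 1280.24

set_propeller: D = 2.765 m, P = 3.515 m (p = P/D = 1.271248); state ← (V=0, rpm=0)
set_airspeed(41.67): V ← 41.67 m/s
throttle_to(8823): rpm ← 8823
adjust_throttle(-853): rpm ← 8823 -853 = 7970
throttle_to(5745): rpm ← 5745
throttle_to(6902): rpm ← 6902
final state: V = 41.67 m/s, rpm = 6902 → n = rpm/60 = 115.033333 rev/s
target J* = 0.7063; solve J* = V/(n·D) for n: n = V/(J*·D) = 41.67/(0.7063 × 2.765) = 21.337285 rev/s
rpm = 60·n = 1280.237101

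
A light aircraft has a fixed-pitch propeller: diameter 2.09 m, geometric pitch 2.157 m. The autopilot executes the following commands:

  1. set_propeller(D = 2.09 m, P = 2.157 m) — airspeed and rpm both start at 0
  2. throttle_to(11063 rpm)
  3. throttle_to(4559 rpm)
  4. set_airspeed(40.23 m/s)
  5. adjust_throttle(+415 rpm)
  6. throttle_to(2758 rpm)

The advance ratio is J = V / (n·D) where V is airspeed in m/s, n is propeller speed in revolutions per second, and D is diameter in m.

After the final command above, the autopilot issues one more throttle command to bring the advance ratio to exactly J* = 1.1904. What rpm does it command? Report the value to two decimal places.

set_propeller: D = 2.09 m, P = 2.157 m (p = P/D = 1.032057); state ← (V=0, rpm=0)
throttle_to(11063): rpm ← 11063
throttle_to(4559): rpm ← 4559
set_airspeed(40.23): V ← 40.23 m/s
adjust_throttle(+415): rpm ← 4559 +415 = 4974
throttle_to(2758): rpm ← 2758
final state: V = 40.23 m/s, rpm = 2758 → n = rpm/60 = 45.966667 rev/s
target J* = 1.1904; solve J* = V/(n·D) for n: n = V/(J*·D) = 40.23/(1.1904 × 2.09) = 16.170030 rev/s
rpm = 60·n = 970.201806

rpm = 970.20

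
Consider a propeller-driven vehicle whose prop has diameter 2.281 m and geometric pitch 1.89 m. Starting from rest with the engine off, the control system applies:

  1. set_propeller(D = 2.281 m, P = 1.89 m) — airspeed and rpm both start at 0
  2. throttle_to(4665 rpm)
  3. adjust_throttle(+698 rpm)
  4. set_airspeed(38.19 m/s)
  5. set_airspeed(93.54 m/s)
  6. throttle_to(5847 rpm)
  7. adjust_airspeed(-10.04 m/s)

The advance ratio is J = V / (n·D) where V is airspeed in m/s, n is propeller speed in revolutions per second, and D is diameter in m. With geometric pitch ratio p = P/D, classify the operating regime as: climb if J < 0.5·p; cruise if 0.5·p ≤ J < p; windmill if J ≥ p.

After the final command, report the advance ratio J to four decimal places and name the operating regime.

set_propeller: D = 2.281 m, P = 1.89 m (p = P/D = 0.828584); state ← (V=0, rpm=0)
throttle_to(4665): rpm ← 4665
adjust_throttle(+698): rpm ← 4665 +698 = 5363
set_airspeed(38.19): V ← 38.19 m/s
set_airspeed(93.54): V ← 93.54 m/s
throttle_to(5847): rpm ← 5847
adjust_airspeed(-10.04): V ← 93.54 -10.04 = 83.5 m/s
final state: V = 83.5 m/s, rpm = 5847 → n = rpm/60 = 97.450000 rev/s
J = V / (n·D) = 83.5 / (97.450000 × 2.281) = 0.375646
regime bands: climb J<0.4143 | cruise [0.4143, 0.8286) | windmill J≥0.8286
J = 0.3756 → climb

J = 0.3756, regime = climb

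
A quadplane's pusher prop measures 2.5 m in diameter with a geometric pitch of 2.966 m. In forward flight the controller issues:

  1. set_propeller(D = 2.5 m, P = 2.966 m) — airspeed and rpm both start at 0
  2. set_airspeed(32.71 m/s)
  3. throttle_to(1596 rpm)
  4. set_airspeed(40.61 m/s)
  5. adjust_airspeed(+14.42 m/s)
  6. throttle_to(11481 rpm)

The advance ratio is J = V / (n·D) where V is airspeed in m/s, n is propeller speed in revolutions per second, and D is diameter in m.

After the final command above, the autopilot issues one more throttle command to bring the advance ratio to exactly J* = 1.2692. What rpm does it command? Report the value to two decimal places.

set_propeller: D = 2.5 m, P = 2.966 m (p = P/D = 1.186400); state ← (V=0, rpm=0)
set_airspeed(32.71): V ← 32.71 m/s
throttle_to(1596): rpm ← 1596
set_airspeed(40.61): V ← 40.61 m/s
adjust_airspeed(+14.42): V ← 40.61 +14.42 = 55.03 m/s
throttle_to(11481): rpm ← 11481
final state: V = 55.03 m/s, rpm = 11481 → n = rpm/60 = 191.350000 rev/s
target J* = 1.2692; solve J* = V/(n·D) for n: n = V/(J*·D) = 55.03/(1.2692 × 2.5) = 17.343208 rev/s
rpm = 60·n = 1040.592499

rpm = 1040.59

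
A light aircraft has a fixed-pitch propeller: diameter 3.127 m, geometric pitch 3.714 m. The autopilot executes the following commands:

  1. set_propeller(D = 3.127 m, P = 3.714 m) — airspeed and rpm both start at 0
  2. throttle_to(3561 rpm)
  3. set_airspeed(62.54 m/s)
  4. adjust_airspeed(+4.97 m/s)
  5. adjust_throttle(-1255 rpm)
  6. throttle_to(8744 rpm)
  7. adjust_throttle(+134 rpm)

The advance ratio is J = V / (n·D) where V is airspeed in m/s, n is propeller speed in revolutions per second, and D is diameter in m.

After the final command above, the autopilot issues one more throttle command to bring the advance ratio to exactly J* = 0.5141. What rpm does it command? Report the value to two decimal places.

set_propeller: D = 3.127 m, P = 3.714 m (p = P/D = 1.187720); state ← (V=0, rpm=0)
throttle_to(3561): rpm ← 3561
set_airspeed(62.54): V ← 62.54 m/s
adjust_airspeed(+4.97): V ← 62.54 +4.97 = 67.51 m/s
adjust_throttle(-1255): rpm ← 3561 -1255 = 2306
throttle_to(8744): rpm ← 8744
adjust_throttle(+134): rpm ← 8744 +134 = 8878
final state: V = 67.51 m/s, rpm = 8878 → n = rpm/60 = 147.966667 rev/s
target J* = 0.5141; solve J* = V/(n·D) for n: n = V/(J*·D) = 67.51/(0.5141 × 3.127) = 41.994520 rev/s
rpm = 60·n = 2519.671207

rpm = 2519.67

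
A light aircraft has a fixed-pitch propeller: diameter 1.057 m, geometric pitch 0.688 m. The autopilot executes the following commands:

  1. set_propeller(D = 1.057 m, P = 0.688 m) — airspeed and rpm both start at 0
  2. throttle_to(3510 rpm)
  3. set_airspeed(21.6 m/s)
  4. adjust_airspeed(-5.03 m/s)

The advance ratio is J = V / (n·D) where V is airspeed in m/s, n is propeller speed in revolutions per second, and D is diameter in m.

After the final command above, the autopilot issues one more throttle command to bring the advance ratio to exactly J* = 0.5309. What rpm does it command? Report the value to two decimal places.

set_propeller: D = 1.057 m, P = 0.688 m (p = P/D = 0.650899); state ← (V=0, rpm=0)
throttle_to(3510): rpm ← 3510
set_airspeed(21.6): V ← 21.6 m/s
adjust_airspeed(-5.03): V ← 21.6 -5.03 = 16.57 m/s
final state: V = 16.57 m/s, rpm = 3510 → n = rpm/60 = 58.500000 rev/s
target J* = 0.5309; solve J* = V/(n·D) for n: n = V/(J*·D) = 16.57/(0.5309 × 1.057) = 29.528052 rev/s
rpm = 60·n = 1771.683115

rpm = 1771.68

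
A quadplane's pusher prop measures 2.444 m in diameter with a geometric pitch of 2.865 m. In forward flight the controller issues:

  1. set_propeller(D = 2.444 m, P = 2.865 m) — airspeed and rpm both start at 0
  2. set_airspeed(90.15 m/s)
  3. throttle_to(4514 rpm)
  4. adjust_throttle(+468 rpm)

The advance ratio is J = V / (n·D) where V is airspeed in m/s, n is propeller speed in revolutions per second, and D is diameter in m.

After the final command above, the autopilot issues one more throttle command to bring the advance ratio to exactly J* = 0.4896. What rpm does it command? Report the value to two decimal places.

rpm = 4520.37

set_propeller: D = 2.444 m, P = 2.865 m (p = P/D = 1.172259); state ← (V=0, rpm=0)
set_airspeed(90.15): V ← 90.15 m/s
throttle_to(4514): rpm ← 4514
adjust_throttle(+468): rpm ← 4514 +468 = 4982
final state: V = 90.15 m/s, rpm = 4982 → n = rpm/60 = 83.033333 rev/s
target J* = 0.4896; solve J* = V/(n·D) for n: n = V/(J*·D) = 90.15/(0.4896 × 2.444) = 75.339567 rev/s
rpm = 60·n = 4520.374025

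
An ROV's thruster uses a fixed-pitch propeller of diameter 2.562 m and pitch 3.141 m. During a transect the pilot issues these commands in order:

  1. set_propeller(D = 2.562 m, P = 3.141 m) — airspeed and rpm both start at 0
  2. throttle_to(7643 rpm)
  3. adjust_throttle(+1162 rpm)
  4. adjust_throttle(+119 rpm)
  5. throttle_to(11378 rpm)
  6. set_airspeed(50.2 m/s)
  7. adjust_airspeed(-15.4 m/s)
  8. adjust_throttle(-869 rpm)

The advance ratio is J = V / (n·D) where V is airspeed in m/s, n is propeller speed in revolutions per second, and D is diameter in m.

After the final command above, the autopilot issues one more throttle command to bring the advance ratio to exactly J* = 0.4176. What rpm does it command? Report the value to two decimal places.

rpm = 1951.60

set_propeller: D = 2.562 m, P = 3.141 m (p = P/D = 1.225995); state ← (V=0, rpm=0)
throttle_to(7643): rpm ← 7643
adjust_throttle(+1162): rpm ← 7643 +1162 = 8805
adjust_throttle(+119): rpm ← 8805 +119 = 8924
throttle_to(11378): rpm ← 11378
set_airspeed(50.2): V ← 50.2 m/s
adjust_airspeed(-15.4): V ← 50.2 -15.4 = 34.8 m/s
adjust_throttle(-869): rpm ← 11378 -869 = 10509
final state: V = 34.8 m/s, rpm = 10509 → n = rpm/60 = 175.150000 rev/s
target J* = 0.4176; solve J* = V/(n·D) for n: n = V/(J*·D) = 34.8/(0.4176 × 2.562) = 32.526672 rev/s
rpm = 60·n = 1951.600312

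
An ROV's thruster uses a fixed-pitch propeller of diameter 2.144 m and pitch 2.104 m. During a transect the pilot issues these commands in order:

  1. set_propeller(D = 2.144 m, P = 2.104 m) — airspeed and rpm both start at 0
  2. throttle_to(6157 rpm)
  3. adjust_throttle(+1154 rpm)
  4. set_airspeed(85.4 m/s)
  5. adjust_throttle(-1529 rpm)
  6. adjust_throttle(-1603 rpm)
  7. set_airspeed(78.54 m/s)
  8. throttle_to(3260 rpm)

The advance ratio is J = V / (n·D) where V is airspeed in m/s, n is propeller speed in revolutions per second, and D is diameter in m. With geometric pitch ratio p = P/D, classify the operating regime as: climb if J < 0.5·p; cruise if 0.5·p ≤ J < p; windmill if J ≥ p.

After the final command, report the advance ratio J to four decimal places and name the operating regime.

J = 0.6742, regime = cruise

set_propeller: D = 2.144 m, P = 2.104 m (p = P/D = 0.981343); state ← (V=0, rpm=0)
throttle_to(6157): rpm ← 6157
adjust_throttle(+1154): rpm ← 6157 +1154 = 7311
set_airspeed(85.4): V ← 85.4 m/s
adjust_throttle(-1529): rpm ← 7311 -1529 = 5782
adjust_throttle(-1603): rpm ← 5782 -1603 = 4179
set_airspeed(78.54): V ← 78.54 m/s
throttle_to(3260): rpm ← 3260
final state: V = 78.54 m/s, rpm = 3260 → n = rpm/60 = 54.333333 rev/s
J = V / (n·D) = 78.54 / (54.333333 × 2.144) = 0.674217
regime bands: climb J<0.4907 | cruise [0.4907, 0.9813) | windmill J≥0.9813
J = 0.6742 → cruise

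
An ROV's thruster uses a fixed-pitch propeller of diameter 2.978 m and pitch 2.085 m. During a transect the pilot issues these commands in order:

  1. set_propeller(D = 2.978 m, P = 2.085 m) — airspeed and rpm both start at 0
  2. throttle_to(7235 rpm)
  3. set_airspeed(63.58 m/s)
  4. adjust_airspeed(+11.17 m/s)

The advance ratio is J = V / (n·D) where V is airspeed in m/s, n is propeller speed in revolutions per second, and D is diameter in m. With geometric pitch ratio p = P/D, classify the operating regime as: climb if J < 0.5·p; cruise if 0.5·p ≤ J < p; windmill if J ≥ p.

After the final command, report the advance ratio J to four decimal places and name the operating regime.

J = 0.2082, regime = climb

set_propeller: D = 2.978 m, P = 2.085 m (p = P/D = 0.700134); state ← (V=0, rpm=0)
throttle_to(7235): rpm ← 7235
set_airspeed(63.58): V ← 63.58 m/s
adjust_airspeed(+11.17): V ← 63.58 +11.17 = 74.75 m/s
final state: V = 74.75 m/s, rpm = 7235 → n = rpm/60 = 120.583333 rev/s
J = V / (n·D) = 74.75 / (120.583333 × 2.978) = 0.208161
regime bands: climb J<0.3501 | cruise [0.3501, 0.7001) | windmill J≥0.7001
J = 0.2082 → climb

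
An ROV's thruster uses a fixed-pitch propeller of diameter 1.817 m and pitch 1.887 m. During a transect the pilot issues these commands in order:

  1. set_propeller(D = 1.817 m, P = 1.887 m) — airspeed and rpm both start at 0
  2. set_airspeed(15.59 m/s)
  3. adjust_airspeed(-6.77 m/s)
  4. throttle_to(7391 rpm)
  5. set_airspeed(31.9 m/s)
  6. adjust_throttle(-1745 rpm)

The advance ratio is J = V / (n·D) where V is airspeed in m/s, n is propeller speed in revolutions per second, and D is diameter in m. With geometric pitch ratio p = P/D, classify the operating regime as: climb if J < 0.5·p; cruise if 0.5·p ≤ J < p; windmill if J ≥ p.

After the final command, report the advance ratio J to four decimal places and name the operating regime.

set_propeller: D = 1.817 m, P = 1.887 m (p = P/D = 1.038525); state ← (V=0, rpm=0)
set_airspeed(15.59): V ← 15.59 m/s
adjust_airspeed(-6.77): V ← 15.59 -6.77 = 8.82 m/s
throttle_to(7391): rpm ← 7391
set_airspeed(31.9): V ← 31.9 m/s
adjust_throttle(-1745): rpm ← 7391 -1745 = 5646
final state: V = 31.9 m/s, rpm = 5646 → n = rpm/60 = 94.100000 rev/s
J = V / (n·D) = 31.9 / (94.100000 × 1.817) = 0.186572
regime bands: climb J<0.5193 | cruise [0.5193, 1.0385) | windmill J≥1.0385
J = 0.1866 → climb

J = 0.1866, regime = climb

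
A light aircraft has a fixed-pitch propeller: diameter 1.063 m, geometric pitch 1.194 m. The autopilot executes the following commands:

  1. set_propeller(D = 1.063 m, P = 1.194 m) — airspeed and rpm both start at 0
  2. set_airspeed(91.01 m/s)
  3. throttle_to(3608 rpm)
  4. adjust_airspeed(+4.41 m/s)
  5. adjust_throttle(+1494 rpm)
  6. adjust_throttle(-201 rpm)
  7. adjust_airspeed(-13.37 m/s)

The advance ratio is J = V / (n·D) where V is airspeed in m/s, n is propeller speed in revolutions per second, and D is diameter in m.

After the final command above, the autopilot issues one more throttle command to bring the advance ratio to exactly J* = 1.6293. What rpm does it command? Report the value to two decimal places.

set_propeller: D = 1.063 m, P = 1.194 m (p = P/D = 1.123236); state ← (V=0, rpm=0)
set_airspeed(91.01): V ← 91.01 m/s
throttle_to(3608): rpm ← 3608
adjust_airspeed(+4.41): V ← 91.01 +4.41 = 95.42 m/s
adjust_throttle(+1494): rpm ← 3608 +1494 = 5102
adjust_throttle(-201): rpm ← 5102 -201 = 4901
adjust_airspeed(-13.37): V ← 95.42 -13.37 = 82.05 m/s
final state: V = 82.05 m/s, rpm = 4901 → n = rpm/60 = 81.683333 rev/s
target J* = 1.6293; solve J* = V/(n·D) for n: n = V/(J*·D) = 82.05/(1.6293 × 1.063) = 47.374459 rev/s
rpm = 60·n = 2842.467539

rpm = 2842.47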